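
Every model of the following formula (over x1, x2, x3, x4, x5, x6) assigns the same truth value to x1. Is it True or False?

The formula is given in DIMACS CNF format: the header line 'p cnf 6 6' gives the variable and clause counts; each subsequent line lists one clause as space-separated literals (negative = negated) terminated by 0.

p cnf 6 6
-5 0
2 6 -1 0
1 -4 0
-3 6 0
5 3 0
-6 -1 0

Suppose x1 = True.
(¬x5) alone gives x5 = False.
(x3) alone gives x3 = True.
(x6) alone gives x6 = True.
That conflicts with the unit clause (¬x6).
So every satisfying assignment has x1 = False.

False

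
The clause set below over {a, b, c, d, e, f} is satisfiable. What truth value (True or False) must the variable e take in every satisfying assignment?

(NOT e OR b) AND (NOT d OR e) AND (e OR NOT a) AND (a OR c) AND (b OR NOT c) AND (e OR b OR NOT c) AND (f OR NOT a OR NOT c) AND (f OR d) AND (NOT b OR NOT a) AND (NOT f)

True

Suppose e = false.
(NOT d) alone gives d = false.
(NOT a) alone gives a = false.
(c) alone gives c = true.
(b) alone gives b = true.
(f) alone gives f = true.
That conflicts with the unit clause (NOT f).
So every satisfying assignment has e = True.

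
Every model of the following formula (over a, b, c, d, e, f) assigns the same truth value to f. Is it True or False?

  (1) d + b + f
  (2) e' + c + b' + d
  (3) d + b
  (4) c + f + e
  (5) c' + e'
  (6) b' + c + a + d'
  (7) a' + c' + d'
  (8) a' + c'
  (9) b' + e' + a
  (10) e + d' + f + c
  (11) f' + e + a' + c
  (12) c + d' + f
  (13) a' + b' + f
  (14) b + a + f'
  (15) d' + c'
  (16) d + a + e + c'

Suppose f = 0.
Try d = 1.
From the singleton clause (c), c = 1.
Now (c') is unsatisfied and unit — conflict.
That branch fails; take d = 0 instead.
From the singleton clause (b), b = 1.
From the singleton clause (a'), a = 0.
From the singleton clause (e'), e = 0.
From the singleton clause (c), c = 1.
Now (c') is unsatisfied and unit — conflict.
Either choice for d ends in contradiction.
So every satisfying assignment has f = True.

True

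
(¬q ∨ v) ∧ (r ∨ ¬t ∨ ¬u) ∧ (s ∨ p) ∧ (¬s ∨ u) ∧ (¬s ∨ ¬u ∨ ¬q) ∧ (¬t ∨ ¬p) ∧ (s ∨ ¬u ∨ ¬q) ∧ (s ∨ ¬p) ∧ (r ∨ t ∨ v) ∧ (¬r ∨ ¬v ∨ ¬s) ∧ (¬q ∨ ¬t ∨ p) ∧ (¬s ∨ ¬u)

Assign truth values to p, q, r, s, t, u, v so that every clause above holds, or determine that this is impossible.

Case q = False:
Case s = True:
The clause (u) is unit, so u = True.
That conflicts with the unit clause (¬u).
Backtrack on s: now try s = False.
The clause (p) is unit, so p = True.
That conflicts with the unit clause (¬p).
Neither s = True nor s = False works.
Backtrack on q: now try q = True.
The clause (v) is unit, so v = True.
Case s = True:
The clause (u) is unit, so u = True.
That conflicts with the unit clause (¬u).
Backtrack on s: now try s = False.
The clause (p) is unit, so p = True.
That conflicts with the unit clause (¬p).
Neither s = True nor s = False works.
Neither q = True nor q = False works.

UNSATISFIABLE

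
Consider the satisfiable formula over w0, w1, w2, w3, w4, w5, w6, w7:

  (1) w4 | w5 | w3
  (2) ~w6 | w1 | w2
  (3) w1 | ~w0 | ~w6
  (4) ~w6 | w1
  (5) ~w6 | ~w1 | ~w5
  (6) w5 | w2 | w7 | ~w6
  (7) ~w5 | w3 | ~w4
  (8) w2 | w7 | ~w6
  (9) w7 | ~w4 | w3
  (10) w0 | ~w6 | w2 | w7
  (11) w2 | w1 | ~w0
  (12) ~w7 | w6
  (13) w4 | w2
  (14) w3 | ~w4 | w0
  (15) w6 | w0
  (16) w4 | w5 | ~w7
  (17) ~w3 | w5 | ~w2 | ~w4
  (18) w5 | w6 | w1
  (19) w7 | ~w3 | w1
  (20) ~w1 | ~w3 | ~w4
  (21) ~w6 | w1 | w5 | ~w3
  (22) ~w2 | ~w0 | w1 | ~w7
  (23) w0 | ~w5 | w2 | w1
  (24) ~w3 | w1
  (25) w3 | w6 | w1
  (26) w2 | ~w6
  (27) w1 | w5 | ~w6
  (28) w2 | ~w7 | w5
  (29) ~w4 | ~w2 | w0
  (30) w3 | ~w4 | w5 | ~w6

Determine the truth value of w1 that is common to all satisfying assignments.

Suppose w1 = 0.
(~w6) alone gives w6 = 0.
(~w7) alone gives w7 = 0.
(w0) alone gives w0 = 1.
(w2) alone gives w2 = 1.
(w5) alone gives w5 = 1.
(~w3) alone gives w3 = 0.
Now (w3) is unsatisfied and unit — conflict.
So every satisfying assignment has w1 = True.

True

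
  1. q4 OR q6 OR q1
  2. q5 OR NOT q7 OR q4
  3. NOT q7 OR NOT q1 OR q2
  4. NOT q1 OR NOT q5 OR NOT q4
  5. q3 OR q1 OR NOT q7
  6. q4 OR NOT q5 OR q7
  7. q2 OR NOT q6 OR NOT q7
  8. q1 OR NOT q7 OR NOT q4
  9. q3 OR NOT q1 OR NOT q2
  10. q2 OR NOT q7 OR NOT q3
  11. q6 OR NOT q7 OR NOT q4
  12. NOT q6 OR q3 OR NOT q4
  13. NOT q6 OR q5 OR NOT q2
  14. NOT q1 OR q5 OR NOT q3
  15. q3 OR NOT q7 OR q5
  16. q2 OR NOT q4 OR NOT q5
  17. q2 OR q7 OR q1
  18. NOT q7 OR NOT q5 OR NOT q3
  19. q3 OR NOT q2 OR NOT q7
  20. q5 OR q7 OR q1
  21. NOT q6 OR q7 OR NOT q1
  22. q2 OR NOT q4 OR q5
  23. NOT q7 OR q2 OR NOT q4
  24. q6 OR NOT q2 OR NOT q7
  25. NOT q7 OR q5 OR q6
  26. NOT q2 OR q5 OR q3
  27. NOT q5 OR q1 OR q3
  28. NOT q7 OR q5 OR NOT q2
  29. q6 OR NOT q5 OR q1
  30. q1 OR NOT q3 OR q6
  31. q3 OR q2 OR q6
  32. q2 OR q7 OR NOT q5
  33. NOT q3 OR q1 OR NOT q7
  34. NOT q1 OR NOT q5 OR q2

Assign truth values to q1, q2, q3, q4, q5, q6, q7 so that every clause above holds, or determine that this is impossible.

Case q4 = true:
Case q1 = false:
From the singleton clause (NOT q7), q7 = false.
From the singleton clause (q2), q2 = true.
From the singleton clause (q5), q5 = true.
From the singleton clause (q3), q3 = true.
From the singleton clause (q6), q6 = true.
Every clause now holds.

q1=false; q2=true; q3=true; q4=true; q5=true; q6=true; q7=false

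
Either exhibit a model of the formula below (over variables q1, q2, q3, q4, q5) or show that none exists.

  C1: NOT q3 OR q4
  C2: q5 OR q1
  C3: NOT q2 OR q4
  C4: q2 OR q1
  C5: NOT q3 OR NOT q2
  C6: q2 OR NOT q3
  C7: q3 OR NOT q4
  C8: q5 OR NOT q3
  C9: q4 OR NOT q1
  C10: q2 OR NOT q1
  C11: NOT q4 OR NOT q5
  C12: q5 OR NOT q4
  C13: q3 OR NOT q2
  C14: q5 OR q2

Suppose q3 = false.
The clause (NOT q4) is unit, so q4 = false.
The clause (NOT q2) is unit, so q2 = false.
The clause (q1) is unit, so q1 = true.
Now (NOT q1) is unsatisfied and unit — conflict.
So q3 must be the other value — set q3 = true.
The clause (q4) is unit, so q4 = true.
The clause (NOT q2) is unit, so q2 = false.
Now (q2) is unsatisfied and unit — conflict.
Both values of q3 lead to a conflict.

UNSATISFIABLE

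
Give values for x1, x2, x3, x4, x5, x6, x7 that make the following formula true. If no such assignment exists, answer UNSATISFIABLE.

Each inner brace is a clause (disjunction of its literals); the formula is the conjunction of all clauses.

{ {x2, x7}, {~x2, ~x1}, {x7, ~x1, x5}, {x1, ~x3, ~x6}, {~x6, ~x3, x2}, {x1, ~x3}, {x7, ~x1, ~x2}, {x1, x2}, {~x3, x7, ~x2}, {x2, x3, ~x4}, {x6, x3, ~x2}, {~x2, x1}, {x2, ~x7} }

UNSATISFIABLE

Case x2 = 1:
Unit clause (~x1) forces x1 = 0.
But (x1) is also a unit clause — contradiction.
That branch fails; take x2 = 0 instead.
Unit clause (x7) forces x7 = 1.
But (~x7) is also a unit clause — contradiction.
Both values of x2 lead to a conflict.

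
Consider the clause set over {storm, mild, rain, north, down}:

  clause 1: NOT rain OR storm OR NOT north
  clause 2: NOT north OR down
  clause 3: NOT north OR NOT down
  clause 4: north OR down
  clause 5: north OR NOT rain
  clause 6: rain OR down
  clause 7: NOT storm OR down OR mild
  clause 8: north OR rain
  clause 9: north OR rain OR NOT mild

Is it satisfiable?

Try north = false.
Unit clause (down) forces down = true.
Unit clause (NOT rain) forces rain = false.
Now (rain) is unsatisfied and unit — conflict.
Undo north and try north = true.
Unit clause (down) forces down = true.
Now (NOT down) is unsatisfied and unit — conflict.
Neither north = true nor north = false works.
No assignment satisfies every clause.

Unsatisfiable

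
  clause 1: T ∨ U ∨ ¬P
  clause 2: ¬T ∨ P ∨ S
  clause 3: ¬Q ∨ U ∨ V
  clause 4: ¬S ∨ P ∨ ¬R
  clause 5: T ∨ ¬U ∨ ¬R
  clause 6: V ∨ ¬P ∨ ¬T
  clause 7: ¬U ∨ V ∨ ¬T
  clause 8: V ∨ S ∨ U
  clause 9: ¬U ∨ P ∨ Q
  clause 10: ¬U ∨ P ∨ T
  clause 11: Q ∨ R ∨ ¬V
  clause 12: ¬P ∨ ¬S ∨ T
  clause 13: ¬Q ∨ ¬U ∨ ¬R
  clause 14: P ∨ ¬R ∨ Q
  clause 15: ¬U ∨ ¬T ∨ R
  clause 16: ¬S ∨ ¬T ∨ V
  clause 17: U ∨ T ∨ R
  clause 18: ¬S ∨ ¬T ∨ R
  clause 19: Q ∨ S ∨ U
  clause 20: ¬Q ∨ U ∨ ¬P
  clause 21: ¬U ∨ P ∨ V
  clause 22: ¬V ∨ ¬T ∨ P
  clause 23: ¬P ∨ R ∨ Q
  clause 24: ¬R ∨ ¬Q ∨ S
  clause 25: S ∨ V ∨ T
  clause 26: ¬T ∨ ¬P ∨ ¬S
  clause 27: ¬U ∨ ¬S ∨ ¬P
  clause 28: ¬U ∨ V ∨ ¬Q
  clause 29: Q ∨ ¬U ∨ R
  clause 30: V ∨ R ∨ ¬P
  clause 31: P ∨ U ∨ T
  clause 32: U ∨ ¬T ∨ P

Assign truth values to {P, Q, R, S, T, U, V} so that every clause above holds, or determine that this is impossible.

P=True, Q=True, R=False, S=False, T=False, U=True, V=True

Try T = False.
Try U = True.
From the singleton clause (¬R), R = False.
From the singleton clause (P), P = True.
From the singleton clause (¬S), S = False.
From the singleton clause (Q), Q = True.
From the singleton clause (V), V = True.
All clauses are satisfied.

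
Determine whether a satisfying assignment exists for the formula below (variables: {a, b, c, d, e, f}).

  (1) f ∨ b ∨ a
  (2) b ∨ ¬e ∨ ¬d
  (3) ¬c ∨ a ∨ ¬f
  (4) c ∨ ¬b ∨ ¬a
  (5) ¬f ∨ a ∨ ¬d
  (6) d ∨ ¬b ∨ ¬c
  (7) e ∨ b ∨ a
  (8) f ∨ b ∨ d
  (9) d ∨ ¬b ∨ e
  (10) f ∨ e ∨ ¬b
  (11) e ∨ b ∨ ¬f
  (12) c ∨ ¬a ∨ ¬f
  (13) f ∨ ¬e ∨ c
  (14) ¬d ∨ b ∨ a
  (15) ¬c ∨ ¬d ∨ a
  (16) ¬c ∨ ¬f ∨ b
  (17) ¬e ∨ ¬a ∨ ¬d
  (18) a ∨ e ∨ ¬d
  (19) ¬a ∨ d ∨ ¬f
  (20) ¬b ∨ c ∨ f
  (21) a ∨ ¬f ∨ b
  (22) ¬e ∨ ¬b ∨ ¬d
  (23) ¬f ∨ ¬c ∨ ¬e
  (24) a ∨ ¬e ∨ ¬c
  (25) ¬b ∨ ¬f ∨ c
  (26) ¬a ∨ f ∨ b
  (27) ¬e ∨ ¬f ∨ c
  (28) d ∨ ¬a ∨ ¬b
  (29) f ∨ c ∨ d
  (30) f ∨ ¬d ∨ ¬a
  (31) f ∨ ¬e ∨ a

Try f = True.
Try c = True.
The clause (a) is unit, so a = True.
The clause (b) is unit, so b = True.
The clause (d) is unit, so d = True.
The clause (¬e) is unit, so e = False.
This assignment satisfies each clause.
A satisfying assignment: a: True,  b: True,  c: True,  d: True,  e: False,  f: True.

Satisfiable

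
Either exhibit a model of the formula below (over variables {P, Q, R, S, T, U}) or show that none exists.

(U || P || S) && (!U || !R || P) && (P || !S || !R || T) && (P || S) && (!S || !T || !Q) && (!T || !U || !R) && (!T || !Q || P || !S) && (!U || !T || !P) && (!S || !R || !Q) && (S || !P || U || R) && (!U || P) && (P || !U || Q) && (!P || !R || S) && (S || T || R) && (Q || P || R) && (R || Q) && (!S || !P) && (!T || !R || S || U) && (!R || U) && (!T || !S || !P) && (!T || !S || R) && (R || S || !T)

P=false; Q=true; R=false; S=true; T=false; U=false

Try P = false.
(S) alone gives S = true.
(!U) alone gives U = false.
(!R) alone gives R = false.
(Q) alone gives Q = true.
(!T) alone gives T = false.
This assignment satisfies each clause.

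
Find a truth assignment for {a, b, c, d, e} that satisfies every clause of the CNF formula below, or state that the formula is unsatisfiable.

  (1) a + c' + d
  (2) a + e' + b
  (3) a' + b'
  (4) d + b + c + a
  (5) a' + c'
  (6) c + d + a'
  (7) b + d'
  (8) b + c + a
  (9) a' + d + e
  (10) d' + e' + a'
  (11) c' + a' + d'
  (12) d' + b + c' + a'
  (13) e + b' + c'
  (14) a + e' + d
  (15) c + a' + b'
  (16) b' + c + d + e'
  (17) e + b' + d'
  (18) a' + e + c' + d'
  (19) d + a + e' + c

a ↦ 0,  b ↦ 1,  c ↦ 0,  d ↦ 0,  e ↦ 0

Try a = 0.
Try c = 0.
The clause (b) is unit, so b = 1.
Try e = 0.
The clause (d') is unit, so d = 0.
This assignment satisfies each clause.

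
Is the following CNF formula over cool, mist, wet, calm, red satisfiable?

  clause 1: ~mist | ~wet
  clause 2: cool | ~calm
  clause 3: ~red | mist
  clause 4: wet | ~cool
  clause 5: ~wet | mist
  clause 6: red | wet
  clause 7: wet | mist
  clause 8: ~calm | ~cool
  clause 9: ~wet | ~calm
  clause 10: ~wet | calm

Yes

Suppose mist = 1.
(~wet) alone gives wet = 0.
(~cool) alone gives cool = 0.
(~calm) alone gives calm = 0.
(red) alone gives red = 1.
Every clause now holds.
A satisfying assignment: cool: 0, mist: 1, wet: 0, calm: 0, red: 1.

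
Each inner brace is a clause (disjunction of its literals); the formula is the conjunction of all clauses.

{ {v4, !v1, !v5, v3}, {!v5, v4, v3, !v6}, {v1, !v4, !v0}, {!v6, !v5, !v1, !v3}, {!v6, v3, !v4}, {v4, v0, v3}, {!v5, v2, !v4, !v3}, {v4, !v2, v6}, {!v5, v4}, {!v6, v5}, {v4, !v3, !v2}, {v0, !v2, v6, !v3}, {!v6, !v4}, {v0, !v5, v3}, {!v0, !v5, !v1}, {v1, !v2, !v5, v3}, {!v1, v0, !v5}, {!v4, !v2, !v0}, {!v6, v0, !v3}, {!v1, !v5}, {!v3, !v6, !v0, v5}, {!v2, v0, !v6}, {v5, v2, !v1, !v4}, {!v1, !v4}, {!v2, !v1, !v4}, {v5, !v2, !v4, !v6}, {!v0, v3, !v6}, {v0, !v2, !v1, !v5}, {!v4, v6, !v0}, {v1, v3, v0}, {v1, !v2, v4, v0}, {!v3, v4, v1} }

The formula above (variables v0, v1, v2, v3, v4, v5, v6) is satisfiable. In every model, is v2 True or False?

Suppose v2 = true.
Branch on v4: set v4 = true.
Unit clause (!v6) forces v6 = false.
Unit clause (!v0) forces v0 = false.
Unit clause (!v3) forces v3 = false.
Unit clause (!v5) forces v5 = false.
Unit clause (!v1) forces v1 = false.
That conflicts with the unit clause (v1).
That branch fails; take v4 = false instead.
Unit clause (v6) forces v6 = true.
Unit clause (!v5) forces v5 = false.
That conflicts with the unit clause (v5).
Neither v4 = true nor v4 = false works.
So every satisfying assignment has v2 = False.

False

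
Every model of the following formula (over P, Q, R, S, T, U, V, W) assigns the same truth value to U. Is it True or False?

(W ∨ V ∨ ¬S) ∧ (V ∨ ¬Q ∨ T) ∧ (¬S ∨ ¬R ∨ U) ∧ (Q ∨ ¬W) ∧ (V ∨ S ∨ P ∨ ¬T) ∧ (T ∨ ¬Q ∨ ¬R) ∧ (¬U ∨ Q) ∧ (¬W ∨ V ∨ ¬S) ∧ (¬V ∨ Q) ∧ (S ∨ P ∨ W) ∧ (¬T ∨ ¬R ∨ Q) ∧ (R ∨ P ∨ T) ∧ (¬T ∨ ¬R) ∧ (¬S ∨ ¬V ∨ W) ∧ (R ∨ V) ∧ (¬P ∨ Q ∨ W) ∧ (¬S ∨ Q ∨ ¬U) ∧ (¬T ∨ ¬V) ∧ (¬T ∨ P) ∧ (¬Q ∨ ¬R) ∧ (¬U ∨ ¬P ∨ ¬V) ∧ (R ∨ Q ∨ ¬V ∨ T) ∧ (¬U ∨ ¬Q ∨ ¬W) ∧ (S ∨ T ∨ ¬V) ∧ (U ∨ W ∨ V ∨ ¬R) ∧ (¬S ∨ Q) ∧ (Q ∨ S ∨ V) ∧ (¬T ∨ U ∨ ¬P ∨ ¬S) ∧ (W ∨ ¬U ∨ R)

False

Suppose U = True.
The clause (Q) is unit, so Q = True.
The clause (¬R) is unit, so R = False.
The clause (V) is unit, so V = True.
The clause (¬T) is unit, so T = False.
The clause (P) is unit, so P = True.
Now (¬P) is unsatisfied and unit — conflict.
So every satisfying assignment has U = False.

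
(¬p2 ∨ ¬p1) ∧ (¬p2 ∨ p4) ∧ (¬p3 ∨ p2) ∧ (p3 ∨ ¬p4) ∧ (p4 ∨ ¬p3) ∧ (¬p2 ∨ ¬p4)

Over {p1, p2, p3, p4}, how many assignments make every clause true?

There are 2^4 = 16 truth assignments over (p1, p2, p3, p4).
Check each against the 6 clauses (columns in the order p1, p2, p3, p4):
  F F F F  ✓ satisfies all
  F F F T  ✗ fails (p3 ∨ ¬p4)
  F F T F  ✗ fails (¬p3 ∨ p2)
  F F T T  ✗ fails (¬p3 ∨ p2)
  F T F F  ✗ fails (¬p2 ∨ p4)
  F T F T  ✗ fails (p3 ∨ ¬p4)
  F T T F  ✗ fails (¬p2 ∨ p4)
  F T T T  ✗ fails (¬p2 ∨ ¬p4)
  T F F F  ✓ satisfies all
  T F F T  ✗ fails (p3 ∨ ¬p4)
  T F T F  ✗ fails (¬p3 ∨ p2)
  T F T T  ✗ fails (¬p3 ∨ p2)
  T T F F  ✗ fails (¬p2 ∨ ¬p1)
  T T F T  ✗ fails (¬p2 ∨ ¬p1)
  T T T F  ✗ fails (¬p2 ∨ ¬p1)
  T T T T  ✗ fails (¬p2 ∨ ¬p1)
2 of the 16 rows are models.

2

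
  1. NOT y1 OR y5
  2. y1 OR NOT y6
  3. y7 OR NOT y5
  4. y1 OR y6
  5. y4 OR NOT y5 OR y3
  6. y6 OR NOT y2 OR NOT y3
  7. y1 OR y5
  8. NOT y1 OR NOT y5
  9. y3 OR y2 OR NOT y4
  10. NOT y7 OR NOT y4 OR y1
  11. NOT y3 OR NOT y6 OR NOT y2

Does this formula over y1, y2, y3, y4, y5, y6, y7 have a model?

Branch on y1: set y1 = false.
The clause (NOT y6) is unit, so y6 = false.
That conflicts with the unit clause (y6).
So y1 must be the other value — set y1 = true.
The clause (y5) is unit, so y5 = true.
That conflicts with the unit clause (NOT y5).
Either choice for y1 ends in contradiction.
No assignment satisfies every clause.

No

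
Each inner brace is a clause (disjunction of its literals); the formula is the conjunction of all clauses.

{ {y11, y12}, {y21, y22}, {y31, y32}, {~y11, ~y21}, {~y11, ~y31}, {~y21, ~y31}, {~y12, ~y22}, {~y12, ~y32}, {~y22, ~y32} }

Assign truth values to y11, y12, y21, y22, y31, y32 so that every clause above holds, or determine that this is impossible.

UNSATISFIABLE

Case y11 = 1:
From the singleton clause (~y21), y21 = 0.
From the singleton clause (y22), y22 = 1.
From the singleton clause (~y31), y31 = 0.
From the singleton clause (y32), y32 = 1.
Now (~y32) is unsatisfied and unit — conflict.
That branch fails; take y11 = 0 instead.
From the singleton clause (y12), y12 = 1.
From the singleton clause (~y22), y22 = 0.
From the singleton clause (y21), y21 = 1.
From the singleton clause (~y31), y31 = 0.
From the singleton clause (y32), y32 = 1.
Now (~y32) is unsatisfied and unit — conflict.
Both values of y11 lead to a conflict.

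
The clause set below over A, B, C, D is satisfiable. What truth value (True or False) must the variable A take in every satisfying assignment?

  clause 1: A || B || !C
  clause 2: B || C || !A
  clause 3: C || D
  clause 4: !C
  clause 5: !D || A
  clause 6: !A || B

True

Suppose A = false.
(!C) alone gives C = false.
(D) alone gives D = true.
But (!D) is also a unit clause — contradiction.
So every satisfying assignment has A = True.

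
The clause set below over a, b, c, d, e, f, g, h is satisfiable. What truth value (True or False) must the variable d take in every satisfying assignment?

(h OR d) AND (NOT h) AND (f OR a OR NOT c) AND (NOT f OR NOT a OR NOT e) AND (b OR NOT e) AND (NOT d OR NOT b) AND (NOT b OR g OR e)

Suppose d = false.
From the singleton clause (h), h = true.
Now (NOT h) is unsatisfied and unit — conflict.
So every satisfying assignment has d = True.

True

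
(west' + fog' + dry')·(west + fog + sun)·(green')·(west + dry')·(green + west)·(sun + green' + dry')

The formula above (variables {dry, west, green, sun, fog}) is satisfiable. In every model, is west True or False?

Suppose west = 0.
(green') alone gives green = 0.
Now (green) is unsatisfied and unit — conflict.
So every satisfying assignment has west = True.

True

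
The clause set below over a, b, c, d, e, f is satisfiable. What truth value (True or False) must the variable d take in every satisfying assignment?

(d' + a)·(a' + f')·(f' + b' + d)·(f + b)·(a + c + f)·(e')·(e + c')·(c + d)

Suppose d = 0.
From the singleton clause (e'), e = 0.
From the singleton clause (c'), c = 0.
Now (c) is unsatisfied and unit — conflict.
So every satisfying assignment has d = True.

True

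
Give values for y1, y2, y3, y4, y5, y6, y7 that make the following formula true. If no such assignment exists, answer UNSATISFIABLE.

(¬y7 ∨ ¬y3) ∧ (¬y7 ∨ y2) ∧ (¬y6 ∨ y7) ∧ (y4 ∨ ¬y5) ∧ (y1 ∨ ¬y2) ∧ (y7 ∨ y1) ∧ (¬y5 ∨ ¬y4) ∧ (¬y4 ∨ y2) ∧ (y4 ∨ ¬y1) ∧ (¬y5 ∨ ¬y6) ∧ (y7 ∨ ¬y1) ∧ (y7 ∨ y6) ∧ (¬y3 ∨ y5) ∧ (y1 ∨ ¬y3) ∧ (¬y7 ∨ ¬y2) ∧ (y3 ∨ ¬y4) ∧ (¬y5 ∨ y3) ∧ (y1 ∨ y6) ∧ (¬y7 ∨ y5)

UNSATISFIABLE

Branch on y7: set y7 = False.
Unit clause (¬y6) forces y6 = False.
Now (y6) is unsatisfied and unit — conflict.
So y7 must be the other value — set y7 = True.
Unit clause (¬y3) forces y3 = False.
Unit clause (y2) forces y2 = True.
Now (¬y2) is unsatisfied and unit — conflict.
Neither y7 = True nor y7 = False works.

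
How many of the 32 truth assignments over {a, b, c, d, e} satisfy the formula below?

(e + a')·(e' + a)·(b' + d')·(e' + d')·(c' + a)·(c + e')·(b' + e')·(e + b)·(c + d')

2

There are 2^5 = 32 truth assignments over (a, b, c, d, e).
Split on b. With b = 1, the clauses containing b are satisfied and b' drops from the rest; 1 of the 2^4 = 16 assignments to the other variables satisfy what remains.
With b = 0, by the same count on the reduced clause set, 1 assignment works.
Total: 1 + 1 = 2.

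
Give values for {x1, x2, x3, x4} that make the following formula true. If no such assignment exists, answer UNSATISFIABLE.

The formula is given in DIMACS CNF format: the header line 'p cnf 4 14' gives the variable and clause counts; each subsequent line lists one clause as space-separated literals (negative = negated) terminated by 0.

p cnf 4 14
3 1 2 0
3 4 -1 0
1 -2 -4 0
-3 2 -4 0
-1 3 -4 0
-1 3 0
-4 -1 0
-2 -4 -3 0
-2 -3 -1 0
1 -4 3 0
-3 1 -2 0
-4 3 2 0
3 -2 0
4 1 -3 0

Branch on x1: set x1 = True.
(x3) alone gives x3 = True.
(¬x4) alone gives x4 = False.
(¬x2) alone gives x2 = False.
All clauses are satisfied.

x1=True,  x2=False,  x3=True,  x4=False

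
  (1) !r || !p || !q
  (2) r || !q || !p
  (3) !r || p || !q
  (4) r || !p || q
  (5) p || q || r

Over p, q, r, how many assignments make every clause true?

There are 2^3 = 8 truth assignments over (p, q, r).
Check each against the 5 clauses (columns in the order p, q, r):
  F F F  ✗ fails (p || q || r)
  F F T  ✓ satisfies all
  F T F  ✓ satisfies all
  F T T  ✗ fails (!r || p || !q)
  T F F  ✗ fails (r || !p || q)
  T F T  ✓ satisfies all
  T T F  ✗ fails (r || !q || !p)
  T T T  ✗ fails (!r || !p || !q)
3 of the 8 rows are models.

3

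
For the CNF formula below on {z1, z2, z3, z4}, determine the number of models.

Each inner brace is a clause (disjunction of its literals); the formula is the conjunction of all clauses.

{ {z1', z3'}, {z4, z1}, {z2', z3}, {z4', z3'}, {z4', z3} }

1

There are 2^4 = 16 truth assignments over (z1, z2, z3, z4).
Check each against the 5 clauses (columns in the order z1, z2, z3, z4):
  F F F F  ✗ fails (z4 + z1)
  F F F T  ✗ fails (z4' + z3)
  F F T F  ✗ fails (z4 + z1)
  F F T T  ✗ fails (z4' + z3')
  F T F F  ✗ fails (z4 + z1)
  F T F T  ✗ fails (z2' + z3)
  F T T F  ✗ fails (z4 + z1)
  F T T T  ✗ fails (z4' + z3')
  T F F F  ✓ satisfies all
  T F F T  ✗ fails (z4' + z3)
  T F T F  ✗ fails (z1' + z3')
  T F T T  ✗ fails (z1' + z3')
  T T F F  ✗ fails (z2' + z3)
  T T F T  ✗ fails (z2' + z3)
  T T T F  ✗ fails (z1' + z3')
  T T T T  ✗ fails (z1' + z3')
1 of the 16 rows is a model.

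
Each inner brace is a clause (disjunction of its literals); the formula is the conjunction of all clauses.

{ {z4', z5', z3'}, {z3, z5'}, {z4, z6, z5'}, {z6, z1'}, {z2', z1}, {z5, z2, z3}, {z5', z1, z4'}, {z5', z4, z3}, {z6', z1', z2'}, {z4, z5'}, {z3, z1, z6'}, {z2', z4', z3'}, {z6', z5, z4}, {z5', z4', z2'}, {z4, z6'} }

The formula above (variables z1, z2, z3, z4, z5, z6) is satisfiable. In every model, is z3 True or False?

Suppose z3 = 0.
Unit clause (z5') forces z5 = 0.
Unit clause (z2) forces z2 = 1.
Unit clause (z1) forces z1 = 1.
Unit clause (z6) forces z6 = 1.
Now (z6') is unsatisfied and unit — conflict.
So every satisfying assignment has z3 = True.

True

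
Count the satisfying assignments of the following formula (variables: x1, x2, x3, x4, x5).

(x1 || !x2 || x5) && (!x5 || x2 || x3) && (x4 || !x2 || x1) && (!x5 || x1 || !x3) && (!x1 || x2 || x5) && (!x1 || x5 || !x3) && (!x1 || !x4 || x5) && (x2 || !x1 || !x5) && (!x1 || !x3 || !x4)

There are 2^5 = 32 truth assignments over (x1, x2, x3, x4, x5).
Split on x2. With x2 = true, the clauses containing x2 are satisfied and !x2 drops from the rest; 5 of the 2^4 = 16 assignments to the other variables satisfy what remains.
With x2 = false, by the same count on the reduced clause set, 4 assignments work.
Total: 5 + 4 = 9.

9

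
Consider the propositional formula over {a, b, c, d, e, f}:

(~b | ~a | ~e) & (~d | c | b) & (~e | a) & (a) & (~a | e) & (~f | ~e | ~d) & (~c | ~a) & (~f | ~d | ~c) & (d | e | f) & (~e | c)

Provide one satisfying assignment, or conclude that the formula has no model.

(a) alone gives a = 1.
(e) alone gives e = 1.
(~b) alone gives b = 0.
(~c) alone gives c = 0.
That conflicts with the unit clause (c).

UNSATISFIABLE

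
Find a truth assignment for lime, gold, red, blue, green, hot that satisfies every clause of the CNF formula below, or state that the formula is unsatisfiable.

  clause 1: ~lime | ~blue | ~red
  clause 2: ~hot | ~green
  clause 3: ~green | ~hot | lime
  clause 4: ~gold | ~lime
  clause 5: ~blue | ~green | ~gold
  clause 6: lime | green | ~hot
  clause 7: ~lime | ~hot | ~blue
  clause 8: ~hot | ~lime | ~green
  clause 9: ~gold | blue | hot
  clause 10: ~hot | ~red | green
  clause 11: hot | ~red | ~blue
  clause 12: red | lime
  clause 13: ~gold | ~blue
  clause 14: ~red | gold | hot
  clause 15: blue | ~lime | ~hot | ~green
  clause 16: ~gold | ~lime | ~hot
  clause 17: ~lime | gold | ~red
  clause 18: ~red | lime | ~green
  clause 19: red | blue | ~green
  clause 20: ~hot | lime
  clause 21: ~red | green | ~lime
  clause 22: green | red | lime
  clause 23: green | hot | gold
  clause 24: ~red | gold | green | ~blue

Branch on hot: set hot = 1.
The clause (~green) is unit, so green = 0.
The clause (lime) is unit, so lime = 1.
The clause (~gold) is unit, so gold = 0.
The clause (~blue) is unit, so blue = 0.
The clause (~red) is unit, so red = 0.
This assignment satisfies each clause.

lime ↦ 1,  gold ↦ 0,  red ↦ 0,  blue ↦ 0,  green ↦ 0,  hot ↦ 1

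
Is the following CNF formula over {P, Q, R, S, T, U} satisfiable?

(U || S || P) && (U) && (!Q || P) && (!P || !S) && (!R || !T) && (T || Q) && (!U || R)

Yes

From the singleton clause (U), U = true.
From the singleton clause (R), R = true.
From the singleton clause (!T), T = false.
From the singleton clause (Q), Q = true.
From the singleton clause (P), P = true.
From the singleton clause (!S), S = false.
Every clause now holds.
A satisfying assignment: P ↦ true; Q ↦ true; R ↦ true; S ↦ false; T ↦ false; U ↦ true.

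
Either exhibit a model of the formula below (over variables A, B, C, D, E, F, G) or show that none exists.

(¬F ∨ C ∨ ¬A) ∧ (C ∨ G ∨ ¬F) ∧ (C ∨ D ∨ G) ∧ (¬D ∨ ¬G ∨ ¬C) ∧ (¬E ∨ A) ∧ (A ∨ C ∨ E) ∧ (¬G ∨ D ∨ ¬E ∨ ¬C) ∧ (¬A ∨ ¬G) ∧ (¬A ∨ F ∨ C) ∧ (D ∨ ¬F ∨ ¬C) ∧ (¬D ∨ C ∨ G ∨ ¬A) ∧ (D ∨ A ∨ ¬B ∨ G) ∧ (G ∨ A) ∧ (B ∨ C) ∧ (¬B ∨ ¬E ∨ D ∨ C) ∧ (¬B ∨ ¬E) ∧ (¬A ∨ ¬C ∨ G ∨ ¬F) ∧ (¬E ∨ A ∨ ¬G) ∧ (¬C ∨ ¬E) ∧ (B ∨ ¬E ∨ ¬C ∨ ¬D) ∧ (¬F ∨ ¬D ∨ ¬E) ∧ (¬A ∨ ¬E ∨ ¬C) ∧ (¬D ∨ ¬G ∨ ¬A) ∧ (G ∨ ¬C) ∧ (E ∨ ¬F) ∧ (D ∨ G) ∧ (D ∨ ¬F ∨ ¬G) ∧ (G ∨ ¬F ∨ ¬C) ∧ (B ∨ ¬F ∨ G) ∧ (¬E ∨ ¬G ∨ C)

Suppose E = False.
The clause (¬F) is unit, so F = False.
Suppose A = False.
The clause (C) is unit, so C = True.
The clause (G) is unit, so G = True.
The clause (¬D) is unit, so D = False.
Every clause is now satisfied; B is unconstrained.

A=False; B=False; C=True; D=False; E=False; F=False; G=True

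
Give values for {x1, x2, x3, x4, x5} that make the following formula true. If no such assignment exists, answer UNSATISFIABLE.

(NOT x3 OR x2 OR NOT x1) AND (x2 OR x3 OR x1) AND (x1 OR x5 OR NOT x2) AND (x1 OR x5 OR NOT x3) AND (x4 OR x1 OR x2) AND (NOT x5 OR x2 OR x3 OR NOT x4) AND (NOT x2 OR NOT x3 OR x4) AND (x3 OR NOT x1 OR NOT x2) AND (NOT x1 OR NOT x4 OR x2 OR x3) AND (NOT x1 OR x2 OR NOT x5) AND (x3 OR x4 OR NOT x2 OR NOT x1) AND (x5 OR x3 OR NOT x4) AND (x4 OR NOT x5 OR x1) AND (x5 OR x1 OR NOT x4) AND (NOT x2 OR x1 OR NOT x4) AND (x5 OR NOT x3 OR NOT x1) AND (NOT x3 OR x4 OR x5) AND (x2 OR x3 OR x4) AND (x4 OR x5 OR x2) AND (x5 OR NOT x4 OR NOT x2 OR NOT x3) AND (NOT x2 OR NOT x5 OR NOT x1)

x1: false,  x2: false,  x3: true,  x4: true,  x5: true

Branch on x3: set x3 = true.
Branch on x2: set x2 = false.
From the singleton clause (NOT x1), x1 = false.
From the singleton clause (x5), x5 = true.
From the singleton clause (x4), x4 = true.
Every clause now holds.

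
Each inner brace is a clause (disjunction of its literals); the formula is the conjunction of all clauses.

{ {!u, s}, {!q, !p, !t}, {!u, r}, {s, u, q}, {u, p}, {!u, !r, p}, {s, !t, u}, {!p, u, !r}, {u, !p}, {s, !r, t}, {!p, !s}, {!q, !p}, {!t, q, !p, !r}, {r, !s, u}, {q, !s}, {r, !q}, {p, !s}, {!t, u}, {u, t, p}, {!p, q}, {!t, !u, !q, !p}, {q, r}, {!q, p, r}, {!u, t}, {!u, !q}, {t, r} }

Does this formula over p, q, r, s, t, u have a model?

Try u = false.
(p) alone gives p = true.
That conflicts with the unit clause (!p).
That branch fails; take u = true instead.
(s) alone gives s = true.
(r) alone gives r = true.
(p) alone gives p = true.
That conflicts with the unit clause (!p).
Neither u = true nor u = false works.
No assignment satisfies every clause.

Unsatisfiable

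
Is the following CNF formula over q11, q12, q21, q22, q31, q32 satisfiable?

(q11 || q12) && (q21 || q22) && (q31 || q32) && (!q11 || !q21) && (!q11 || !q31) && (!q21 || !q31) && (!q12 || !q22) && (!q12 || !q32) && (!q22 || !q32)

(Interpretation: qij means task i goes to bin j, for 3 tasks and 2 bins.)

No, unsatisfiable

Suppose q11 = true.
The clause (!q21) is unit, so q21 = false.
The clause (q22) is unit, so q22 = true.
The clause (!q31) is unit, so q31 = false.
The clause (q32) is unit, so q32 = true.
Now (!q32) is unsatisfied and unit — conflict.
So q11 must be the other value — set q11 = false.
The clause (q12) is unit, so q12 = true.
The clause (!q22) is unit, so q22 = false.
The clause (q21) is unit, so q21 = true.
The clause (!q31) is unit, so q31 = false.
The clause (q32) is unit, so q32 = true.
Now (!q32) is unsatisfied and unit — conflict.
Neither q11 = true nor q11 = false works.
No assignment satisfies every clause.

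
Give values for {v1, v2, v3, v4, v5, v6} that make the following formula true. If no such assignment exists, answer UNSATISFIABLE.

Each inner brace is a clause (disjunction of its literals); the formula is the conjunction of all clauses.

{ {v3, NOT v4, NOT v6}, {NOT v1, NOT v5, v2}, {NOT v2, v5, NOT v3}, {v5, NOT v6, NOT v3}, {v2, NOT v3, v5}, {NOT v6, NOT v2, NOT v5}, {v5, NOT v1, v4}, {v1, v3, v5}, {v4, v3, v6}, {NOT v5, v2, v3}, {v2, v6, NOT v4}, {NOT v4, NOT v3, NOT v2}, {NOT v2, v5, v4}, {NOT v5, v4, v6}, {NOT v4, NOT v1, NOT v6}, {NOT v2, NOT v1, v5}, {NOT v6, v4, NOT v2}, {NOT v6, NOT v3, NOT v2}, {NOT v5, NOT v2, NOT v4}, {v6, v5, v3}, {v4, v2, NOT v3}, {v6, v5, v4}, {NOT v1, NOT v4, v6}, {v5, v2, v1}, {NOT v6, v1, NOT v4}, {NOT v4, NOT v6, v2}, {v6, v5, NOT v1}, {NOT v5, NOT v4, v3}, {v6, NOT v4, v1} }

UNSATISFIABLE

Suppose v3 = true.
Suppose v2 = false.
From the singleton clause (v5), v5 = true.
From the singleton clause (NOT v1), v1 = false.
From the singleton clause (v4), v4 = true.
From the singleton clause (v6), v6 = true.
That conflicts with the unit clause (NOT v6).
So v2 must be the other value — set v2 = true.
From the singleton clause (v5), v5 = true.
From the singleton clause (NOT v6), v6 = false.
From the singleton clause (NOT v4), v4 = false.
That conflicts with the unit clause (v4).
Both values of v2 lead to a conflict.
So v3 must be the other value — set v3 = false.
Suppose v4 = false.
From the singleton clause (v6), v6 = true.
From the singleton clause (NOT v2), v2 = false.
From the singleton clause (NOT v5), v5 = false.
From the singleton clause (NOT v1), v1 = false.
That conflicts with the unit clause (v1).
So v4 must be the other value — set v4 = true.
From the singleton clause (NOT v6), v6 = false.
From the singleton clause (v2), v2 = true.
From the singleton clause (NOT v5), v5 = false.
That conflicts with the unit clause (v5).
Both values of v4 lead to a conflict.
Both values of v3 lead to a conflict.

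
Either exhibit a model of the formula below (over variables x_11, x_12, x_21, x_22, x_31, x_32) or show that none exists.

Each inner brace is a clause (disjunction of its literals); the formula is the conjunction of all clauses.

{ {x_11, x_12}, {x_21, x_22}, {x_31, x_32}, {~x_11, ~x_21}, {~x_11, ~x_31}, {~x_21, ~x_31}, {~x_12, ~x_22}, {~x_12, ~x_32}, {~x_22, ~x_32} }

UNSATISFIABLE

Case x_11 = 1:
The clause (~x_21) is unit, so x_21 = 0.
The clause (x_22) is unit, so x_22 = 1.
The clause (~x_31) is unit, so x_31 = 0.
The clause (x_32) is unit, so x_32 = 1.
That conflicts with the unit clause (~x_32).
Undo x_11 and try x_11 = 0.
The clause (x_12) is unit, so x_12 = 1.
The clause (~x_22) is unit, so x_22 = 0.
The clause (x_21) is unit, so x_21 = 1.
The clause (~x_31) is unit, so x_31 = 0.
The clause (x_32) is unit, so x_32 = 1.
That conflicts with the unit clause (~x_32).
Either choice for x_11 ends in contradiction.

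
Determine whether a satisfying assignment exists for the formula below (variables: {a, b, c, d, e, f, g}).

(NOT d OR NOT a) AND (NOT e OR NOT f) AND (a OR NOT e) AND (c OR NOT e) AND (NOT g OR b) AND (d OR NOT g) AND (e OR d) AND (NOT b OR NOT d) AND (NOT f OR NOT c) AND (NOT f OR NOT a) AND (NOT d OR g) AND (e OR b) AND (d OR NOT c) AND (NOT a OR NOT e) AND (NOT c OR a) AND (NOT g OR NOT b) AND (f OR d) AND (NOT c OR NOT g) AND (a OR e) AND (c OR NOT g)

Branch on d: set d = false.
The clause (NOT g) is unit, so g = false.
The clause (e) is unit, so e = true.
The clause (NOT f) is unit, so f = false.
Now (f) is unsatisfied and unit — conflict.
Backtrack on d: now try d = true.
The clause (NOT a) is unit, so a = false.
The clause (NOT e) is unit, so e = false.
Now (e) is unsatisfied and unit — conflict.
Both values of d lead to a conflict.
No assignment satisfies every clause.

No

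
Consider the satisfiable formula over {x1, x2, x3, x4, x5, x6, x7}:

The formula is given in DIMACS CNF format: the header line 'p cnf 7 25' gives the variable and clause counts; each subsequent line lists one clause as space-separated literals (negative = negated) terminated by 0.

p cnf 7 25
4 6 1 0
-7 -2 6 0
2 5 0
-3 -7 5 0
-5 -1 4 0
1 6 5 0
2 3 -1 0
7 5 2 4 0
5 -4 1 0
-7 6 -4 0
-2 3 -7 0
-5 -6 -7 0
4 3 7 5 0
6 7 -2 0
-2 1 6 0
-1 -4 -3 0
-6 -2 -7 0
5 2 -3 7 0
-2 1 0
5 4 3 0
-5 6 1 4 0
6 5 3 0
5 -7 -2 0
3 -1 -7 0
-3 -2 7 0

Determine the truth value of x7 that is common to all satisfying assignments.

Suppose x7 = True.
Case x2 = False:
From the singleton clause (x5), x5 = True.
From the singleton clause (¬x6), x6 = False.
From the singleton clause (¬x4), x4 = False.
From the singleton clause (x1), x1 = True.
But (¬x1) is also a unit clause — contradiction.
Backtrack on x2: now try x2 = True.
From the singleton clause (x6), x6 = True.
But (¬x6) is also a unit clause — contradiction.
Either choice for x2 ends in contradiction.
So every satisfying assignment has x7 = False.

False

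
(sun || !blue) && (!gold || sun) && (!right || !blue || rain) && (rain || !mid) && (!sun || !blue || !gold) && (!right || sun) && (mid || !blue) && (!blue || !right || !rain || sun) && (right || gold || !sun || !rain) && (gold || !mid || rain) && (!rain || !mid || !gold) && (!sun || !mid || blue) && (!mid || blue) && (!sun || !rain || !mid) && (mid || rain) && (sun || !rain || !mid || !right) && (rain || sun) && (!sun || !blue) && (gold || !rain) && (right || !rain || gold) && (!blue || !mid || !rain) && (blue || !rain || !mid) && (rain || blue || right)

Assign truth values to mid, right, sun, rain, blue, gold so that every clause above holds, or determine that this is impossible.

Suppose sun = true.
The clause (!blue) is unit, so blue = false.
The clause (!mid) is unit, so mid = false.
The clause (rain) is unit, so rain = true.
The clause (gold) is unit, so gold = true.
All clauses hold; right can take either value.

mid: false, right: true, sun: true, rain: true, blue: false, gold: true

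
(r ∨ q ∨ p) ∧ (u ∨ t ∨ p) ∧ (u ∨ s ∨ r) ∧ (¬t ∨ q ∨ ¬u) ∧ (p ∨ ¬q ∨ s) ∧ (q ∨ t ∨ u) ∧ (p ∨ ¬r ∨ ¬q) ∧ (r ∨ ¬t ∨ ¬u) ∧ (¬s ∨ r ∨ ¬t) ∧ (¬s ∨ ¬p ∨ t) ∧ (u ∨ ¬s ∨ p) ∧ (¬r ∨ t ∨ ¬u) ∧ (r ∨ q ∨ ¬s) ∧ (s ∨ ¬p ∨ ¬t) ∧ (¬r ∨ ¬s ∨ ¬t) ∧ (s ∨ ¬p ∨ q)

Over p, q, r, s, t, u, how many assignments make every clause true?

There are 2^6 = 64 truth assignments over (p, q, r, s, t, u).
Split on q. With q = True, the clauses containing q are satisfied and ¬q drops from the rest; 3 of the 2^5 = 32 assignments to the other variables satisfy what remains.
With q = False, by the same count on the reduced clause set, 1 assignment works.
(One model: p=F, q=F, r=T, s=F, t=T, u=F.)
Total: 3 + 1 = 4.

4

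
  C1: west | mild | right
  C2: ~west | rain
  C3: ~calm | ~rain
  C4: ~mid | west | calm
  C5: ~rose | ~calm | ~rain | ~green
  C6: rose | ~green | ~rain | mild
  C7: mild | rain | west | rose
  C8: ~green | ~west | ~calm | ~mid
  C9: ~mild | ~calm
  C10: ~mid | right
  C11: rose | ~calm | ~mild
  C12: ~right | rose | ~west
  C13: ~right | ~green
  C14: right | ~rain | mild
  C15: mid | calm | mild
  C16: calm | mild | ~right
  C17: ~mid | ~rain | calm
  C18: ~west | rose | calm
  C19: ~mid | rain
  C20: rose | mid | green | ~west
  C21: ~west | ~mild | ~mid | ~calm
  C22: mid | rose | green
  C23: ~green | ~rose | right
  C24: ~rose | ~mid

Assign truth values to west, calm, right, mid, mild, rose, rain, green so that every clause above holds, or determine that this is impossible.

west ↦ 1, calm ↦ 0, right ↦ 0, mid ↦ 0, mild ↦ 1, rose ↦ 1, rain ↦ 1, green ↦ 0

Try west = 1.
(rain) alone gives rain = 1.
(~calm) alone gives calm = 0.
(~mid) alone gives mid = 0.
(mild) alone gives mild = 1.
(rose) alone gives rose = 1.
Try right = 0.
(~green) alone gives green = 0.
All clauses are satisfied.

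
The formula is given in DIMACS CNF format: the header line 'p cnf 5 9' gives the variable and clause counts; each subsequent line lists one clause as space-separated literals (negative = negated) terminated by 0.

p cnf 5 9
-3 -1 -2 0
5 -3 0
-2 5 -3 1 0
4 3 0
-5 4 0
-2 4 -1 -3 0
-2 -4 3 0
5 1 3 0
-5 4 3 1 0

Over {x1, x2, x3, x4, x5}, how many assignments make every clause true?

6

There are 2^5 = 32 truth assignments over (x1, x2, x3, x4, x5).
Split on x4. With x4 = True, the clauses containing x4 are satisfied and ¬x4 drops from the rest; 6 of the 2^4 = 16 assignments to the other variables satisfy what remains.
With x4 = False, by the same count on the reduced clause set, 0 assignments work.
Total: 6 + 0 = 6.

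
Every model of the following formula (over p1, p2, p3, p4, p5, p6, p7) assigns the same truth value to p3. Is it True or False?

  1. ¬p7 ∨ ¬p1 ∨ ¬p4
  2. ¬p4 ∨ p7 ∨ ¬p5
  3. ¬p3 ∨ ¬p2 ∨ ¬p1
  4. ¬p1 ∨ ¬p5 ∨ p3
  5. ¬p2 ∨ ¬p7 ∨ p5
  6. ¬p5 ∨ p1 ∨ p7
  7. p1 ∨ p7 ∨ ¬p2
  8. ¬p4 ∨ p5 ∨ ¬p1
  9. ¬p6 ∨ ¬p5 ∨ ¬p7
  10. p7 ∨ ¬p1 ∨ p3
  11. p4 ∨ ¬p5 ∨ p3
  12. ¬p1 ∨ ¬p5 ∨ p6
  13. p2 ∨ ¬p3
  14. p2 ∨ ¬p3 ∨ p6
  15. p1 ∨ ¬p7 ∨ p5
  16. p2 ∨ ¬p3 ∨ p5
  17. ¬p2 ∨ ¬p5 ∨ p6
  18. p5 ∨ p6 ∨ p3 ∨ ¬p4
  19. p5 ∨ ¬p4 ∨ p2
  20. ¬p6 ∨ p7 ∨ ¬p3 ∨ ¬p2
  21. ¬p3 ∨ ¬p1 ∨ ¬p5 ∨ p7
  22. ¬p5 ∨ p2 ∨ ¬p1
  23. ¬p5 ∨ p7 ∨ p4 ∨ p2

Suppose p3 = True.
From the singleton clause (p2), p2 = True.
From the singleton clause (¬p1), p1 = False.
From the singleton clause (p7), p7 = True.
From the singleton clause (p5), p5 = True.
From the singleton clause (¬p6), p6 = False.
Now (p6) is unsatisfied and unit — conflict.
So every satisfying assignment has p3 = False.

False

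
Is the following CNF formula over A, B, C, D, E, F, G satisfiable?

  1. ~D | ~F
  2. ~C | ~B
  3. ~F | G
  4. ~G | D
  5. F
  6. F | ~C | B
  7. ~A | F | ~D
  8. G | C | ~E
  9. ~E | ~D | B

Unit clause (F) forces F = 1.
Unit clause (~D) forces D = 0.
Unit clause (G) forces G = 1.
But (~G) is also a unit clause — contradiction.
No assignment satisfies every clause.

No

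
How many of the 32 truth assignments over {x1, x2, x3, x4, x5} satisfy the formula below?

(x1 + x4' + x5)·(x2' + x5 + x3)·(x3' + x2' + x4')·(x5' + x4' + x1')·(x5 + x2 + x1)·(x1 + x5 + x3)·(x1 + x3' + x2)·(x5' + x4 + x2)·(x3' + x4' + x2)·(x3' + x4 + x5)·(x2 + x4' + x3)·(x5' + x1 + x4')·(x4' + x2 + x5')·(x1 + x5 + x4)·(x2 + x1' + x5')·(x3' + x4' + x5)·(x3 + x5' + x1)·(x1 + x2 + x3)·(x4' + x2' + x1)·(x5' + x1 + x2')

There are 2^5 = 32 truth assignments over (x1, x2, x3, x4, x5).
Split on x3. With x3 = 1, the clauses containing x3 are satisfied and x3' drops from the rest; 1 of the 2^4 = 16 assignments to the other variables satisfy what remains.
With x3 = 0, by the same count on the reduced clause set, 2 assignments work.
(One model: x1=T, x2=F, x3=F, x4=F, x5=F.)
Total: 1 + 2 = 3.

3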